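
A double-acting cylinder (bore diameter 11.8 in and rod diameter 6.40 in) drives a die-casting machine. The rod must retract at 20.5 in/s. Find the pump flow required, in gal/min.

Q ≈ 411 gal/min

Rod-side annular area A_ann = π/4 × (11.8² − 6.40²) = 77.19 in^2
Q = A × v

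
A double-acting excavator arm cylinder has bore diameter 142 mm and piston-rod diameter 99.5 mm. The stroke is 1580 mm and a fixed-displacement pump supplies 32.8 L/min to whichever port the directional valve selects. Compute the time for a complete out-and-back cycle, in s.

t ≈ 69.1 s

Cap-side area A_cap = π/4 × (142 mm)² = 15840 mm^2
Rod-side annular area A_ann = π/4 × (142² − 99.5²) = 8061 mm^2
t_ext = A_cap·L/Q = 45.77 s
t_ret = A_ann·L/Q = 23.30 s
t_cycle = t_ext + t_ret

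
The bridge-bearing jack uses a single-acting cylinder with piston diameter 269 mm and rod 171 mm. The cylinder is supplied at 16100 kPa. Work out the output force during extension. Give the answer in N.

F ≈ 9.15e5 N

Cap-side area A_cap = π/4 × (269 mm)² = 56830 mm^2
F = P × A_cap = 16100 kPa × A_cap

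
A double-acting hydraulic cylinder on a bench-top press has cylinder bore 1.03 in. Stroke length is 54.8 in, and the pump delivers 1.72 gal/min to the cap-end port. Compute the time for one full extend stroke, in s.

Cap-side area A_cap = π/4 × (1.03 in)² = 0.8332 in^2
Swept volume V = A × L; t = V / Q = A·L / Q

t ≈ 6.90 s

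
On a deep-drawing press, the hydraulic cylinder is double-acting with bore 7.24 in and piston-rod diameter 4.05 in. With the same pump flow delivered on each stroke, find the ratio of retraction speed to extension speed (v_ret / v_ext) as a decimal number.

Cap-side area A_cap = π/4 × (7.24 in)² = 41.17 in^2
Rod-side annular area A_ann = π/4 × (7.24² − 4.05²) = 28.29 in^2
For equal Q, v ∝ 1/A, so v_ret/v_ext = A_cap/A_ann.

v_ret/v_ext ≈ 1.46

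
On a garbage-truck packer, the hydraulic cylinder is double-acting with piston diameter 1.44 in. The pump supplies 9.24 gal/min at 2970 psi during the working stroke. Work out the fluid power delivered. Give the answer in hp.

Hydraulic power = P × Q

W ≈ 16.0 hp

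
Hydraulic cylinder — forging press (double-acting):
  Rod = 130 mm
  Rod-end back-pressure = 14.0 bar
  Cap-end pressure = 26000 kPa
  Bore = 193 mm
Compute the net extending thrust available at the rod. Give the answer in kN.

Cap-side area A_cap = π/4 × (193 mm)² = 29260 mm^2
Rod-side annular area A_ann = π/4 × (193² − 130²) = 15980 mm^2
Net thrust = P_cap·A_cap − P_rod·A_ann = 760.6 kN − 22.37 kN

F ≈ 738 kN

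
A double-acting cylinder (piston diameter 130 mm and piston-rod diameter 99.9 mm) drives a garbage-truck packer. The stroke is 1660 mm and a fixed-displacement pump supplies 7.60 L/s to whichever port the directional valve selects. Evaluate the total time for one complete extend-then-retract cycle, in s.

t ≈ 4.09 s

Cap-side area A_cap = π/4 × (130 mm)² = 13270 mm^2
Rod-side annular area A_ann = π/4 × (130² − 99.9²) = 5435 mm^2
t_ext = A_cap·L/Q = 2.899 s
t_ret = A_ann·L/Q = 1.187 s
t_cycle = t_ext + t_ret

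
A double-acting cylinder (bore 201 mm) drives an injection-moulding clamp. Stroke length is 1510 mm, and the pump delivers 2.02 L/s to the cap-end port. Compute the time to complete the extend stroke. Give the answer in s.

Cap-side area A_cap = π/4 × (201 mm)² = 31730 mm^2
Swept volume V = A × L; t = V / Q = A·L / Q

t ≈ 23.7 s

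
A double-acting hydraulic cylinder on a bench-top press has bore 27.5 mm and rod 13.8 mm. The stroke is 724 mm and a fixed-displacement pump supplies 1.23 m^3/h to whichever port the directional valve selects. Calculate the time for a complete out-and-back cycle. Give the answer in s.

t ≈ 2.20 s

Cap-side area A_cap = π/4 × (27.5 mm)² = 594.0 mm^2
Rod-side annular area A_ann = π/4 × (27.5² − 13.8²) = 444.4 mm^2
t_ext = A_cap·L/Q = 1.259 s
t_ret = A_ann·L/Q = 0.9417 s
t_cycle = t_ext + t_ret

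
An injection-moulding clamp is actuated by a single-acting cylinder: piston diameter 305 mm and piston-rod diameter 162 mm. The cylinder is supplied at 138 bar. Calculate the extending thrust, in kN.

F ≈ 1010 kN

Cap-side area A_cap = π/4 × (305 mm)² = 73060 mm^2
F = P × A_cap = 138 bar × A_cap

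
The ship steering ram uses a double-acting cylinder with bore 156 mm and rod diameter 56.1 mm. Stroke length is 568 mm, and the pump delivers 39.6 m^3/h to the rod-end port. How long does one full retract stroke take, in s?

Rod-side annular area A_ann = π/4 × (156² − 56.1²) = 16640 mm^2
Swept volume V = A × L; t = V / Q = A·L / Q

t ≈ 0.859 s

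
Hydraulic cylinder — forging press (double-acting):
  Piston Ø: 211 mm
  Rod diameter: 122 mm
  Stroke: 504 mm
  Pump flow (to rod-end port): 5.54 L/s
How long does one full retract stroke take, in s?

t ≈ 2.12 s

Rod-side annular area A_ann = π/4 × (211² − 122²) = 23280 mm^2
Swept volume V = A × L; t = V / Q = A·L / Q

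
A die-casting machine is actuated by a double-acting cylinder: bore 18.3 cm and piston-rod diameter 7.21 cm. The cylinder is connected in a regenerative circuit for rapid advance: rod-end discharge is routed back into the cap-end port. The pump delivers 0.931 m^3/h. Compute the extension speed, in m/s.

v ≈ 0.0633 m/s

In regeneration the rod-end outflow joins the pump flow into the cap end, so the net volume the pump must supply per unit advance equals the rod cross-section area.
Rod cross-section A_rod = π/4 × (7.21 cm)² = 40.83 cm^2
v = Q_pump / A_rod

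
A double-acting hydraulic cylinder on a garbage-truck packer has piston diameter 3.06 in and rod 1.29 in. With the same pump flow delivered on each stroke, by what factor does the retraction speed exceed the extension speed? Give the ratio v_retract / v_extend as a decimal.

Cap-side area A_cap = π/4 × (3.06 in)² = 7.354 in^2
Rod-side annular area A_ann = π/4 × (3.06² − 1.29²) = 6.047 in^2
For equal Q, v ∝ 1/A, so v_ret/v_ext = A_cap/A_ann.

v_ret/v_ext ≈ 1.22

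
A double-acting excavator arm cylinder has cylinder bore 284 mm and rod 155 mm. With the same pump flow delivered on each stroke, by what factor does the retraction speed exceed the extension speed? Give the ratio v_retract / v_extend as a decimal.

v_ret/v_ext ≈ 1.42

Cap-side area A_cap = π/4 × (284 mm)² = 63350 mm^2
Rod-side annular area A_ann = π/4 × (284² − 155²) = 44480 mm^2
For equal Q, v ∝ 1/A, so v_ret/v_ext = A_cap/A_ann.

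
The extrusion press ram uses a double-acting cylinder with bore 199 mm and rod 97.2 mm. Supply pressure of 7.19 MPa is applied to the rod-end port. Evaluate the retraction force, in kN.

F ≈ 170 kN

Rod-side annular area A_ann = π/4 × (199² − 97.2²) = 23680 mm^2
On retraction the pressure acts on the annular area (bore minus rod).
F = P × A_ann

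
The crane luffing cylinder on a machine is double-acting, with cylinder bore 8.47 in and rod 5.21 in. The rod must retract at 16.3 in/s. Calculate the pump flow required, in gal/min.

Rod-side annular area A_ann = π/4 × (8.47² − 5.21²) = 35.03 in^2
Q = A × v

Q ≈ 148 gal/min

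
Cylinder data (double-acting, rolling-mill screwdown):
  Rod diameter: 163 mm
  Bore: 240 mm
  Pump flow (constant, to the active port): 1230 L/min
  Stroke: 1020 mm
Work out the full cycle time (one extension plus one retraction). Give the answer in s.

t ≈ 3.46 s

Cap-side area A_cap = π/4 × (240 mm)² = 45240 mm^2
Rod-side annular area A_ann = π/4 × (240² − 163²) = 24370 mm^2
t_ext = A_cap·L/Q = 2.251 s
t_ret = A_ann·L/Q = 1.213 s
t_cycle = t_ext + t_ret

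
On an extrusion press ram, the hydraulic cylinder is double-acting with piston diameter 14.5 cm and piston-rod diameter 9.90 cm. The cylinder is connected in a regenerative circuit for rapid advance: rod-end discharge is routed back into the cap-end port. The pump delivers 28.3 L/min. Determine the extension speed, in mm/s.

v ≈ 61.3 mm/s

In regeneration the rod-end outflow joins the pump flow into the cap end, so the net volume the pump must supply per unit advance equals the rod cross-section area.
Rod cross-section A_rod = π/4 × (9.90 cm)² = 76.98 cm^2
v = Q_pump / A_rod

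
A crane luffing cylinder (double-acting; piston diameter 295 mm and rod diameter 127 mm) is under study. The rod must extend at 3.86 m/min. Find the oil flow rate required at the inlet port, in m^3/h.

Q ≈ 15.8 m^3/h

Cap-side area A_cap = π/4 × (295 mm)² = 68350 mm^2
Q = A × v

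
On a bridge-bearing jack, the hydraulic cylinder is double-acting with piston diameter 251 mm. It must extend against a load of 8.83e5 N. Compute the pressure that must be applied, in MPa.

Cap-side area A_cap = π/4 × (251 mm)² = 49480 mm^2
P = F / A = 8.83e5 N / A

P ≈ 17.8 MPa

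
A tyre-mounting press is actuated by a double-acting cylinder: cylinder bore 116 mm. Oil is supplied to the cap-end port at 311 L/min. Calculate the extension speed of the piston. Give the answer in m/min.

Cap-side area A_cap = π/4 × (116 mm)² = 10570 mm^2
v = Q / A

v ≈ 29.4 m/min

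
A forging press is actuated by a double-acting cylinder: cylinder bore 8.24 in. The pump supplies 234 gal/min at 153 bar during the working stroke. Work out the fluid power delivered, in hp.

Hydraulic power = P × Q

W ≈ 303 hp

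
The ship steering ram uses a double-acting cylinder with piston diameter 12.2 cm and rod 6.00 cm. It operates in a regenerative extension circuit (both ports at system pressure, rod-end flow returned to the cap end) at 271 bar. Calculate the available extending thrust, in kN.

With equal pressure on both faces, forces on the annular region cancel; the net push is pressure × rod cross-section.
Rod cross-section A_rod = π/4 × (6.00 cm)² = 28.27 cm^2
F = P × A_rod

F ≈ 76.6 kN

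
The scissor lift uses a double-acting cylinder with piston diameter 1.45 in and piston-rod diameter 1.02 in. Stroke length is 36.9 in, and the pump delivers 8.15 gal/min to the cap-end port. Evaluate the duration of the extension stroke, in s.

t ≈ 1.94 s

Cap-side area A_cap = π/4 × (1.45 in)² = 1.651 in^2
Swept volume V = A × L; t = V / Q = A·L / Q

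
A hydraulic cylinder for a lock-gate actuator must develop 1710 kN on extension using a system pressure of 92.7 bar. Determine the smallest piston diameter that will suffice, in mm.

Extension force acts on the full piston face: F = P × (π/4)D².
D = √(4F / (πP)) = √(4 × 1710 kN / (π × 92.7 bar))

D ≈ 485 mm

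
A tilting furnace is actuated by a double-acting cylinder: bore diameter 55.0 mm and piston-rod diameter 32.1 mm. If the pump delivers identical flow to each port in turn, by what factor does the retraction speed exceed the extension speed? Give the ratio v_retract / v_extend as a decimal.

v_ret/v_ext ≈ 1.52

Cap-side area A_cap = π/4 × (55.0 mm)² = 2376 mm^2
Rod-side annular area A_ann = π/4 × (55.0² − 32.1²) = 1567 mm^2
For equal Q, v ∝ 1/A, so v_ret/v_ext = A_cap/A_ann.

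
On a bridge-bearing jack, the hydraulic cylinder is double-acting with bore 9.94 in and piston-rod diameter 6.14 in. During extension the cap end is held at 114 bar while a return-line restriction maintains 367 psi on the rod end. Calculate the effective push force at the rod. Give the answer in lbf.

F ≈ 1.11e5 lbf

Cap-side area A_cap = π/4 × (9.94 in)² = 77.60 in^2
Rod-side annular area A_ann = π/4 × (9.94² − 6.14²) = 47.99 in^2
Net thrust = P_cap·A_cap − P_rod·A_ann = 1.283e5 lbf − 17610 lbf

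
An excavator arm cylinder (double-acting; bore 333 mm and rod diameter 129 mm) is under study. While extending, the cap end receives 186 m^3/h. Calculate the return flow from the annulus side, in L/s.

Cap-side area A_cap = π/4 × (333 mm)² = 87090 mm^2
Rod-side annular area A_ann = π/4 × (333² − 129²) = 74020 mm^2
Piston speed v = Q_in/A_cap; rod-end outflow Q_out = v × A_ann = Q_in × A_ann/A_cap.

Q_out ≈ 43.9 L/s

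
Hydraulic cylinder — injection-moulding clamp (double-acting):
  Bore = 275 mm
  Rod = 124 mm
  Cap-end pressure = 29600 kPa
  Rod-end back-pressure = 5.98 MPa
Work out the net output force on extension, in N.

Cap-side area A_cap = π/4 × (275 mm)² = 59400 mm^2
Rod-side annular area A_ann = π/4 × (275² − 124²) = 47320 mm^2
Net thrust = P_cap·A_cap − P_rod·A_ann = 1.758e6 N − 2.830e5 N

F ≈ 1.48e6 N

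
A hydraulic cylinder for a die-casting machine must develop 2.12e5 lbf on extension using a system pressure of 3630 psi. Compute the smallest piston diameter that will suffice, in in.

D ≈ 8.62 in

Extension force acts on the full piston face: F = P × (π/4)D².
D = √(4F / (πP)) = √(4 × 2.12e5 lbf / (π × 3630 psi))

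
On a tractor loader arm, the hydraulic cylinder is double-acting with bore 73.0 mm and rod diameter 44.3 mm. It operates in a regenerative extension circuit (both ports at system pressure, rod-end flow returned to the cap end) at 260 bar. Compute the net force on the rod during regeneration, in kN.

F ≈ 40.1 kN

With equal pressure on both faces, forces on the annular region cancel; the net push is pressure × rod cross-section.
Rod cross-section A_rod = π/4 × (44.3 mm)² = 1541 mm^2
F = P × A_rod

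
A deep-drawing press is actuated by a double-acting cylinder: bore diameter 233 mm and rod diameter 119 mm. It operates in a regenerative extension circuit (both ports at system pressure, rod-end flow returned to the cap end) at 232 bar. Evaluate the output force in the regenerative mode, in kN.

With equal pressure on both faces, forces on the annular region cancel; the net push is pressure × rod cross-section.
Rod cross-section A_rod = π/4 × (119 mm)² = 11120 mm^2
F = P × A_rod

F ≈ 258 kN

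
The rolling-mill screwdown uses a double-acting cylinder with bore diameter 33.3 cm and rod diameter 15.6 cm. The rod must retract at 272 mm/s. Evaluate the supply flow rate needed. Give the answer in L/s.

Rod-side annular area A_ann = π/4 × (33.3² − 15.6²) = 679.8 cm^2
Q = A × v

Q ≈ 18.5 L/s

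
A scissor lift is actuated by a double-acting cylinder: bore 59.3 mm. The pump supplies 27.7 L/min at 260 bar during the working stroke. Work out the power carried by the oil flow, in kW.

Hydraulic power = P × Q

W ≈ 12.0 kW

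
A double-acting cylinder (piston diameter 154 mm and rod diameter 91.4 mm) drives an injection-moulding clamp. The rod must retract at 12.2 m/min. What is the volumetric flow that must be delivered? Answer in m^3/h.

Rod-side annular area A_ann = π/4 × (154² − 91.4²) = 12070 mm^2
Q = A × v

Q ≈ 8.83 m^3/h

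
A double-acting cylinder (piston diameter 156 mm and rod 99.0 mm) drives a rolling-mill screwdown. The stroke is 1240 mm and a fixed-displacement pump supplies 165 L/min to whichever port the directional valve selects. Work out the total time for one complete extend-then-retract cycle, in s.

Cap-side area A_cap = π/4 × (156 mm)² = 19110 mm^2
Rod-side annular area A_ann = π/4 × (156² − 99.0²) = 11420 mm^2
t_ext = A_cap·L/Q = 8.618 s
t_ret = A_ann·L/Q = 5.147 s
t_cycle = t_ext + t_ret

t ≈ 13.8 s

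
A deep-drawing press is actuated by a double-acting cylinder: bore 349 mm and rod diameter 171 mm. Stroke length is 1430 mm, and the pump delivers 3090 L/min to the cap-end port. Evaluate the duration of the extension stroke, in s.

t ≈ 2.66 s

Cap-side area A_cap = π/4 × (349 mm)² = 95660 mm^2
Swept volume V = A × L; t = V / Q = A·L / Q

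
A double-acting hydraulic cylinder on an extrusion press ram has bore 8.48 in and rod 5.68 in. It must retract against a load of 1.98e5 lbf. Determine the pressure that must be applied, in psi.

P ≈ 6360 psi

Rod-side annular area A_ann = π/4 × (8.48² − 5.68²) = 31.14 in^2
Retraction: pressure acts on the annular area.
P = F / A = 1.98e5 lbf / A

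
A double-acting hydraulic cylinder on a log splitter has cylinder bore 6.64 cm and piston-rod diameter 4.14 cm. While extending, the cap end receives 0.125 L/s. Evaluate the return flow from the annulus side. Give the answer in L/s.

Cap-side area A_cap = π/4 × (6.64 cm)² = 34.63 cm^2
Rod-side annular area A_ann = π/4 × (6.64² − 4.14²) = 21.17 cm^2
Piston speed v = Q_in/A_cap; rod-end outflow Q_out = v × A_ann = Q_in × A_ann/A_cap.

Q_out ≈ 0.0764 L/s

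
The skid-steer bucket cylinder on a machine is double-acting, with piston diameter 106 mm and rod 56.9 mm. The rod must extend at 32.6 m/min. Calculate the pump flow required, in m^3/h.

Q ≈ 17.3 m^3/h

Cap-side area A_cap = π/4 × (106 mm)² = 8825 mm^2
Q = A × v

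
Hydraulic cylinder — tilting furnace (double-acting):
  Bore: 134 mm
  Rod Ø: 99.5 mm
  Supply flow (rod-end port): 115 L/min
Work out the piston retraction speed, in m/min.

Rod-side annular area A_ann = π/4 × (134² − 99.5²) = 6327 mm^2
Flow into the rod-end port fills the annular volume.
v = Q / A

v ≈ 18.2 m/min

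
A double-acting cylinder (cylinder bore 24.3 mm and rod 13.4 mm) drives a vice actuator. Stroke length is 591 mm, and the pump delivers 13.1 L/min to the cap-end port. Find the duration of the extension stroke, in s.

t ≈ 1.26 s

Cap-side area A_cap = π/4 × (24.3 mm)² = 463.8 mm^2
Swept volume V = A × L; t = V / Q = A·L / Q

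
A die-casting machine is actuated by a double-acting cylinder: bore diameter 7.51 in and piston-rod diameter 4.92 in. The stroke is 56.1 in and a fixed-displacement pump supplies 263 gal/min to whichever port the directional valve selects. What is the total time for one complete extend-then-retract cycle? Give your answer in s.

Cap-side area A_cap = π/4 × (7.51 in)² = 44.30 in^2
Rod-side annular area A_ann = π/4 × (7.51² − 4.92²) = 25.28 in^2
t_ext = A_cap·L/Q = 2.454 s
t_ret = A_ann·L/Q = 1.401 s
t_cycle = t_ext + t_ret

t ≈ 3.86 s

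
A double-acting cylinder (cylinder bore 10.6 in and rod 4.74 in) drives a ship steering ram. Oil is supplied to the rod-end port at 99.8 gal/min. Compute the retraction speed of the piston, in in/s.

v ≈ 5.44 in/s

Rod-side annular area A_ann = π/4 × (10.6² − 4.74²) = 70.60 in^2
Flow into the rod-end port fills the annular volume.
v = Q / A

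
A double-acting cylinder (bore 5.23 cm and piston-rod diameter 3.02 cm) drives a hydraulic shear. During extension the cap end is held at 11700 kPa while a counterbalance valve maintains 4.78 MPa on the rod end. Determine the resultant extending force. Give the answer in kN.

Cap-side area A_cap = π/4 × (5.23 cm)² = 21.48 cm^2
Rod-side annular area A_ann = π/4 × (5.23² − 3.02²) = 14.32 cm^2
Net thrust = P_cap·A_cap − P_rod·A_ann = 25.14 kN − 6.845 kN

F ≈ 18.3 kN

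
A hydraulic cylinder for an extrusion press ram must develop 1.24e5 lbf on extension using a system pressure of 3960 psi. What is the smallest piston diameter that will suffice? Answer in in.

D ≈ 6.31 in

Extension force acts on the full piston face: F = P × (π/4)D².
D = √(4F / (πP)) = √(4 × 1.24e5 lbf / (π × 3960 psi))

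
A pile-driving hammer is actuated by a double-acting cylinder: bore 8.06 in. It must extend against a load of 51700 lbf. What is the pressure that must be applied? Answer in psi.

P ≈ 1010 psi

Cap-side area A_cap = π/4 × (8.06 in)² = 51.02 in^2
P = F / A = 51700 lbf / A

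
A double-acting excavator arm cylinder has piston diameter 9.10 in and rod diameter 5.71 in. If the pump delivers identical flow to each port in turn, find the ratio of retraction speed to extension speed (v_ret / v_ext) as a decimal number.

v_ret/v_ext ≈ 1.65

Cap-side area A_cap = π/4 × (9.10 in)² = 65.04 in^2
Rod-side annular area A_ann = π/4 × (9.10² − 5.71²) = 39.43 in^2
For equal Q, v ∝ 1/A, so v_ret/v_ext = A_cap/A_ann.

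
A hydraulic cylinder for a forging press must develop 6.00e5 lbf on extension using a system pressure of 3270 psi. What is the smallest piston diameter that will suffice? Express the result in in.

D ≈ 15.3 in

Extension force acts on the full piston face: F = P × (π/4)D².
D = √(4F / (πP)) = √(4 × 6.00e5 lbf / (π × 3270 psi))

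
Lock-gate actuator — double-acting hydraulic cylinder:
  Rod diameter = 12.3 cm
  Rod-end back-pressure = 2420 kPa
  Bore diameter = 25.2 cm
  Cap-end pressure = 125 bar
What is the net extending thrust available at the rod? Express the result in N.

F ≈ 5.32e5 N

Cap-side area A_cap = π/4 × (25.2 cm)² = 498.8 cm^2
Rod-side annular area A_ann = π/4 × (25.2² − 12.3²) = 379.9 cm^2
Net thrust = P_cap·A_cap − P_rod·A_ann = 6.234e5 N − 91940 N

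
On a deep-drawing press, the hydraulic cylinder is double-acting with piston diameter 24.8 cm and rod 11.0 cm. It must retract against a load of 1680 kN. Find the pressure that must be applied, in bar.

Rod-side annular area A_ann = π/4 × (24.8² − 11.0²) = 388.0 cm^2
Retraction: pressure acts on the annular area.
P = F / A = 1680 kN / A

P ≈ 433 bar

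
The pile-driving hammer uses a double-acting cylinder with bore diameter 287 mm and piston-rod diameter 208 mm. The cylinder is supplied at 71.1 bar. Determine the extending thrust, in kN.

Cap-side area A_cap = π/4 × (287 mm)² = 64690 mm^2
F = P × A_cap = 71.1 bar × A_cap

F ≈ 460 kN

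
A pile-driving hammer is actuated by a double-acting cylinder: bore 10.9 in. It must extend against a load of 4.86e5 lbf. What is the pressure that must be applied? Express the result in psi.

Cap-side area A_cap = π/4 × (10.9 in)² = 93.31 in^2
P = F / A = 4.86e5 lbf / A

P ≈ 5210 psi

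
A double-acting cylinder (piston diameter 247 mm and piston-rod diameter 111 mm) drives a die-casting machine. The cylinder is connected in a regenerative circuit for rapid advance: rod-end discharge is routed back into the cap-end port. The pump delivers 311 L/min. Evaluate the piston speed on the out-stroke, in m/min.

In regeneration the rod-end outflow joins the pump flow into the cap end, so the net volume the pump must supply per unit advance equals the rod cross-section area.
Rod cross-section A_rod = π/4 × (111 mm)² = 9677 mm^2
v = Q_pump / A_rod

v ≈ 32.1 m/min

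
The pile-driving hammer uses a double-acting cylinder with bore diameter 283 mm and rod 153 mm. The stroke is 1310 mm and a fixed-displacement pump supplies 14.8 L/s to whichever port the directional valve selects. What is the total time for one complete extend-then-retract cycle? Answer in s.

Cap-side area A_cap = π/4 × (283 mm)² = 62900 mm^2
Rod-side annular area A_ann = π/4 × (283² − 153²) = 44520 mm^2
t_ext = A_cap·L/Q = 5.568 s
t_ret = A_ann·L/Q = 3.940 s
t_cycle = t_ext + t_ret

t ≈ 9.51 s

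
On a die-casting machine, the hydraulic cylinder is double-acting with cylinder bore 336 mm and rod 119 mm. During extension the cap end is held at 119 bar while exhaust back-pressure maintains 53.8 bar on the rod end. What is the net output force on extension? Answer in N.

Cap-side area A_cap = π/4 × (336 mm)² = 88670 mm^2
Rod-side annular area A_ann = π/4 × (336² − 119²) = 77550 mm^2
Net thrust = P_cap·A_cap − P_rod·A_ann = 1.055e6 N − 4.172e5 N

F ≈ 6.38e5 N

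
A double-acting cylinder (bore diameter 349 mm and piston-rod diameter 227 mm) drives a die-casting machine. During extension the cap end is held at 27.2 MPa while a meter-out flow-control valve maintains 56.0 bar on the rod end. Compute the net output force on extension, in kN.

F ≈ 2290 kN

Cap-side area A_cap = π/4 × (349 mm)² = 95660 mm^2
Rod-side annular area A_ann = π/4 × (349² − 227²) = 55190 mm^2
Net thrust = P_cap·A_cap − P_rod·A_ann = 2602 kN − 309.1 kN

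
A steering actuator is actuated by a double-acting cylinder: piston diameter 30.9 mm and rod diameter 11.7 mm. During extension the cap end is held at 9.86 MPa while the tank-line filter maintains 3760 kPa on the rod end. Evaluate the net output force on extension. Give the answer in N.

Cap-side area A_cap = π/4 × (30.9 mm)² = 749.9 mm^2
Rod-side annular area A_ann = π/4 × (30.9² − 11.7²) = 642.4 mm^2
Net thrust = P_cap·A_cap − P_rod·A_ann = 7394 N − 2415 N

F ≈ 4980 N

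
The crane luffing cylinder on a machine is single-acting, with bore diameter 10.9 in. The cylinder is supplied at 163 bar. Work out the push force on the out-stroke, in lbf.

F ≈ 2.21e5 lbf

Cap-side area A_cap = π/4 × (10.9 in)² = 93.31 in^2
F = P × A_cap = 163 bar × A_cap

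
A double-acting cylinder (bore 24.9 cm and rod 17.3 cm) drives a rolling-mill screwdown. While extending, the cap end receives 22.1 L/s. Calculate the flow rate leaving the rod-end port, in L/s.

Q_out ≈ 11.4 L/s

Cap-side area A_cap = π/4 × (24.9 cm)² = 487.0 cm^2
Rod-side annular area A_ann = π/4 × (24.9² − 17.3²) = 251.9 cm^2
Piston speed v = Q_in/A_cap; rod-end outflow Q_out = v × A_ann = Q_in × A_ann/A_cap.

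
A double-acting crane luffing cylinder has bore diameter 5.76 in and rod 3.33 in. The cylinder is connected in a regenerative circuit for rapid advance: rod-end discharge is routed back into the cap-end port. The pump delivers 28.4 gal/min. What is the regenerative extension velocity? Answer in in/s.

v ≈ 12.6 in/s

In regeneration the rod-end outflow joins the pump flow into the cap end, so the net volume the pump must supply per unit advance equals the rod cross-section area.
Rod cross-section A_rod = π/4 × (3.33 in)² = 8.709 in^2
v = Q_pump / A_rod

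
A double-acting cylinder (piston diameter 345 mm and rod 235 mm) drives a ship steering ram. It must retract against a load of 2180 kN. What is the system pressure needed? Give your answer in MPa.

P ≈ 43.5 MPa

Rod-side annular area A_ann = π/4 × (345² − 235²) = 50110 mm^2
Retraction: pressure acts on the annular area.
P = F / A = 2180 kN / A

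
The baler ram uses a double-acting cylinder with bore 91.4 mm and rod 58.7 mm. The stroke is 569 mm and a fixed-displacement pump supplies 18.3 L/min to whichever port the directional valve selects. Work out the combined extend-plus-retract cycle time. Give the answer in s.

Cap-side area A_cap = π/4 × (91.4 mm)² = 6561 mm^2
Rod-side annular area A_ann = π/4 × (91.4² − 58.7²) = 3855 mm^2
t_ext = A_cap·L/Q = 12.24 s
t_ret = A_ann·L/Q = 7.192 s
t_cycle = t_ext + t_ret

t ≈ 19.4 s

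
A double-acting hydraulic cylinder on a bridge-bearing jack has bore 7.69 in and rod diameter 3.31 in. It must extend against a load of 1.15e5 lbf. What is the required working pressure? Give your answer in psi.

Cap-side area A_cap = π/4 × (7.69 in)² = 46.45 in^2
P = F / A = 1.15e5 lbf / A

P ≈ 2480 psi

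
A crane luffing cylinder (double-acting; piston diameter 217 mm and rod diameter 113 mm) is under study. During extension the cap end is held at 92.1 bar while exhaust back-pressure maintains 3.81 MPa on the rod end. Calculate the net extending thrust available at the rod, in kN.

F ≈ 238 kN

Cap-side area A_cap = π/4 × (217 mm)² = 36980 mm^2
Rod-side annular area A_ann = π/4 × (217² − 113²) = 26950 mm^2
Net thrust = P_cap·A_cap − P_rod·A_ann = 340.6 kN − 102.7 kN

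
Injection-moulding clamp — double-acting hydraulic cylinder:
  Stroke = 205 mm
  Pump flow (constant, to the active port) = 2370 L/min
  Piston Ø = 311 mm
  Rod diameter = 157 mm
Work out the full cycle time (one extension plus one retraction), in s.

t ≈ 0.688 s

Cap-side area A_cap = π/4 × (311 mm)² = 75960 mm^2
Rod-side annular area A_ann = π/4 × (311² − 157²) = 56610 mm^2
t_ext = A_cap·L/Q = 0.3942 s
t_ret = A_ann·L/Q = 0.2938 s
t_cycle = t_ext + t_ret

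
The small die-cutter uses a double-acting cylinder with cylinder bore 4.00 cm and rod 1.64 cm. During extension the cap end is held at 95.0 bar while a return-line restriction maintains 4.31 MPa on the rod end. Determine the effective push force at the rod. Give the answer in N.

Cap-side area A_cap = π/4 × (4.00 cm)² = 12.57 cm^2
Rod-side annular area A_ann = π/4 × (4.00² − 1.64²) = 10.45 cm^2
Net thrust = P_cap·A_cap − P_rod·A_ann = 11940 N − 4506 N

F ≈ 7430 N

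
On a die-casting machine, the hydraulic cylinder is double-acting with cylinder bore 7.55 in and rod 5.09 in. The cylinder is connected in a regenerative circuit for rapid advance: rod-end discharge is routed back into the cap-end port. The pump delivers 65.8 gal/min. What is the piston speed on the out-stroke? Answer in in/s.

v ≈ 12.4 in/s

In regeneration the rod-end outflow joins the pump flow into the cap end, so the net volume the pump must supply per unit advance equals the rod cross-section area.
Rod cross-section A_rod = π/4 × (5.09 in)² = 20.35 in^2
v = Q_pump / A_rod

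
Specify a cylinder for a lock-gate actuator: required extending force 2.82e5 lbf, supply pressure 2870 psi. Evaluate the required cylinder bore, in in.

D ≈ 11.2 in

Extension force acts on the full piston face: F = P × (π/4)D².
D = √(4F / (πP)) = √(4 × 2.82e5 lbf / (π × 2870 psi))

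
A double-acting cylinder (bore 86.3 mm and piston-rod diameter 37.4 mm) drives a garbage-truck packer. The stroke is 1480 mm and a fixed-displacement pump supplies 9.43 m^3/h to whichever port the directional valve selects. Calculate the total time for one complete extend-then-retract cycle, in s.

t ≈ 5.99 s

Cap-side area A_cap = π/4 × (86.3 mm)² = 5849 mm^2
Rod-side annular area A_ann = π/4 × (86.3² − 37.4²) = 4751 mm^2
t_ext = A_cap·L/Q = 3.305 s
t_ret = A_ann·L/Q = 2.684 s
t_cycle = t_ext + t_ret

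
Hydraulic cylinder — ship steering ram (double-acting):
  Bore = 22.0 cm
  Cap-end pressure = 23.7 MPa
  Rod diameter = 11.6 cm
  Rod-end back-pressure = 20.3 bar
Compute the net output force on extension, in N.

F ≈ 8.45e5 N

Cap-side area A_cap = π/4 × (22.0 cm)² = 380.1 cm^2
Rod-side annular area A_ann = π/4 × (22.0² − 11.6²) = 274.4 cm^2
Net thrust = P_cap·A_cap − P_rod·A_ann = 9.009e5 N − 55710 N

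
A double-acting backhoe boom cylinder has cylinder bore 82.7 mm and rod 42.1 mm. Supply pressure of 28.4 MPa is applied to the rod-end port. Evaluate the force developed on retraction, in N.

F ≈ 1.13e5 N

Rod-side annular area A_ann = π/4 × (82.7² − 42.1²) = 3980 mm^2
On retraction the pressure acts on the annular area (bore minus rod).
F = P × A_ann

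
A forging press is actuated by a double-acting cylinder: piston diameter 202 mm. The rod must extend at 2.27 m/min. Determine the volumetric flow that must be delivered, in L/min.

Q ≈ 72.7 L/min

Cap-side area A_cap = π/4 × (202 mm)² = 32050 mm^2
Q = A × v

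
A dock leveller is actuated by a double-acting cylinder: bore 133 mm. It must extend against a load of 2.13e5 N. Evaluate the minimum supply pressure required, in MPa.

P ≈ 15.3 MPa

Cap-side area A_cap = π/4 × (133 mm)² = 13890 mm^2
P = F / A = 2.13e5 N / A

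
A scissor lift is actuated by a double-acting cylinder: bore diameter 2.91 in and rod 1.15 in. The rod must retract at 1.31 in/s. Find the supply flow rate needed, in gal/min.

Rod-side annular area A_ann = π/4 × (2.91² − 1.15²) = 5.612 in^2
Q = A × v

Q ≈ 1.91 gal/min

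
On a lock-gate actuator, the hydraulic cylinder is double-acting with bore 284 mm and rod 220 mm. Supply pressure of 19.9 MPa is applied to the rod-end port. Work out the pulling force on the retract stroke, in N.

F ≈ 5.04e5 N

Rod-side annular area A_ann = π/4 × (284² − 220²) = 25330 mm^2
On retraction the pressure acts on the annular area (bore minus rod).
F = P × A_ann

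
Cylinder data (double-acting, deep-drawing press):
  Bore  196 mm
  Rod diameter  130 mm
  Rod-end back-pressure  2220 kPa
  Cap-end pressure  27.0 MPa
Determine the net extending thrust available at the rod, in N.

F ≈ 7.77e5 N

Cap-side area A_cap = π/4 × (196 mm)² = 30170 mm^2
Rod-side annular area A_ann = π/4 × (196² − 130²) = 16900 mm^2
Net thrust = P_cap·A_cap − P_rod·A_ann = 8.146e5 N − 37510 N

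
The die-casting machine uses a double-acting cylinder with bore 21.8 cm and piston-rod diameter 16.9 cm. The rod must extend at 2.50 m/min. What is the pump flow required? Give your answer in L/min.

Q ≈ 93.3 L/min

Cap-side area A_cap = π/4 × (21.8 cm)² = 373.3 cm^2
Q = A × v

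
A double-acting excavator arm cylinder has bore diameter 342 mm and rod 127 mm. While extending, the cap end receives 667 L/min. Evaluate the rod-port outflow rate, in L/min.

Cap-side area A_cap = π/4 × (342 mm)² = 91860 mm^2
Rod-side annular area A_ann = π/4 × (342² − 127²) = 79200 mm^2
Piston speed v = Q_in/A_cap; rod-end outflow Q_out = v × A_ann = Q_in × A_ann/A_cap.

Q_out ≈ 575 L/min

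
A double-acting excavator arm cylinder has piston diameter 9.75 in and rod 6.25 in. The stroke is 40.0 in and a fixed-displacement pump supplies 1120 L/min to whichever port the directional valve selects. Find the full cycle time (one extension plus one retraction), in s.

Cap-side area A_cap = π/4 × (9.75 in)² = 74.66 in^2
Rod-side annular area A_ann = π/4 × (9.75² − 6.25²) = 43.98 in^2
t_ext = A_cap·L/Q = 2.622 s
t_ret = A_ann·L/Q = 1.544 s
t_cycle = t_ext + t_ret

t ≈ 4.17 s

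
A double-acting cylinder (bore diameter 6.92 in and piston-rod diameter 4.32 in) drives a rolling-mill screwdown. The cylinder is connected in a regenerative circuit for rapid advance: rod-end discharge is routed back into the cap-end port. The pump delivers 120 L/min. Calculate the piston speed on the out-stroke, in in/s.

v ≈ 8.33 in/s

In regeneration the rod-end outflow joins the pump flow into the cap end, so the net volume the pump must supply per unit advance equals the rod cross-section area.
Rod cross-section A_rod = π/4 × (4.32 in)² = 14.66 in^2
v = Q_pump / A_rod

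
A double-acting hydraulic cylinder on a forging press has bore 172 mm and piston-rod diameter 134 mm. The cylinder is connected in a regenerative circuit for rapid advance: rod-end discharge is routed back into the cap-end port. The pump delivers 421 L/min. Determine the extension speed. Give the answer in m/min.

v ≈ 29.9 m/min

In regeneration the rod-end outflow joins the pump flow into the cap end, so the net volume the pump must supply per unit advance equals the rod cross-section area.
Rod cross-section A_rod = π/4 × (134 mm)² = 14100 mm^2
v = Q_pump / A_rod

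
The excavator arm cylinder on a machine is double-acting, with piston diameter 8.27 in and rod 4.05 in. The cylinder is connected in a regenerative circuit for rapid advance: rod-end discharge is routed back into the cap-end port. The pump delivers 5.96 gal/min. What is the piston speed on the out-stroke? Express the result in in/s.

v ≈ 1.78 in/s

In regeneration the rod-end outflow joins the pump flow into the cap end, so the net volume the pump must supply per unit advance equals the rod cross-section area.
Rod cross-section A_rod = π/4 × (4.05 in)² = 12.88 in^2
v = Q_pump / A_rod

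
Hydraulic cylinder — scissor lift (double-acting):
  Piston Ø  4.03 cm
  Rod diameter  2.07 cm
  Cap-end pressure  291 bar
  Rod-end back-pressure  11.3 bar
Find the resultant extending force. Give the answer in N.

F ≈ 36100 N

Cap-side area A_cap = π/4 × (4.03 cm)² = 12.76 cm^2
Rod-side annular area A_ann = π/4 × (4.03² − 2.07²) = 9.390 cm^2
Net thrust = P_cap·A_cap − P_rod·A_ann = 37120 N − 1061 N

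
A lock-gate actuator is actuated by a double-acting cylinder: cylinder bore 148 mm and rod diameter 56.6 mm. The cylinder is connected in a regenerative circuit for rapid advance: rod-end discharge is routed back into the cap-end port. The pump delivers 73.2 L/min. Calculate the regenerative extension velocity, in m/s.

In regeneration the rod-end outflow joins the pump flow into the cap end, so the net volume the pump must supply per unit advance equals the rod cross-section area.
Rod cross-section A_rod = π/4 × (56.6 mm)² = 2516 mm^2
v = Q_pump / A_rod

v ≈ 0.485 m/s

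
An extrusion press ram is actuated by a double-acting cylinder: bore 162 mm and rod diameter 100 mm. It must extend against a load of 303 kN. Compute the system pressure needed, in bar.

Cap-side area A_cap = π/4 × (162 mm)² = 20610 mm^2
P = F / A = 303 kN / A

P ≈ 147 bar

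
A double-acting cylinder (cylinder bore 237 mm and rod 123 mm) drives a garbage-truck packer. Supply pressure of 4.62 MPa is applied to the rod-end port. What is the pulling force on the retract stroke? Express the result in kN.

F ≈ 149 kN

Rod-side annular area A_ann = π/4 × (237² − 123²) = 32230 mm^2
On retraction the pressure acts on the annular area (bore minus rod).
F = P × A_ann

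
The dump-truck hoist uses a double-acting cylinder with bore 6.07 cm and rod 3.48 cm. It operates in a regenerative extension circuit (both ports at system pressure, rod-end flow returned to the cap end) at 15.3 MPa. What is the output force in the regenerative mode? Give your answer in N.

F ≈ 14600 N

With equal pressure on both faces, forces on the annular region cancel; the net push is pressure × rod cross-section.
Rod cross-section A_rod = π/4 × (3.48 cm)² = 9.511 cm^2
F = P × A_rod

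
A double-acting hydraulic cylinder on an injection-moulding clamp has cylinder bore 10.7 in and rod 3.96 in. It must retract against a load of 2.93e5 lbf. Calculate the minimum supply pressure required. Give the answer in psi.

P ≈ 3780 psi

Rod-side annular area A_ann = π/4 × (10.7² − 3.96²) = 77.60 in^2
Retraction: pressure acts on the annular area.
P = F / A = 2.93e5 lbf / A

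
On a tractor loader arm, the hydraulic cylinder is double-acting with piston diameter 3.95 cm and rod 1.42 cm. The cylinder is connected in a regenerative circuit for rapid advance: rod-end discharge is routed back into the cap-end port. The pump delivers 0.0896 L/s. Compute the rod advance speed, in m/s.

In regeneration the rod-end outflow joins the pump flow into the cap end, so the net volume the pump must supply per unit advance equals the rod cross-section area.
Rod cross-section A_rod = π/4 × (1.42 cm)² = 1.584 cm^2
v = Q_pump / A_rod

v ≈ 0.566 m/s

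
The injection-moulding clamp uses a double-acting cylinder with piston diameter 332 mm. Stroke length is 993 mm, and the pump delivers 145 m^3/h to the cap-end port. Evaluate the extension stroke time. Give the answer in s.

Cap-side area A_cap = π/4 × (332 mm)² = 86570 mm^2
Swept volume V = A × L; t = V / Q = A·L / Q

t ≈ 2.13 s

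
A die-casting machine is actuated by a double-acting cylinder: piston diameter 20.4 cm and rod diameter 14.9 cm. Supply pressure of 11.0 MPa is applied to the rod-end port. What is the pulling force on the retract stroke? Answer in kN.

F ≈ 168 kN

Rod-side annular area A_ann = π/4 × (20.4² − 14.9²) = 152.5 cm^2
On retraction the pressure acts on the annular area (bore minus rod).
F = P × A_ann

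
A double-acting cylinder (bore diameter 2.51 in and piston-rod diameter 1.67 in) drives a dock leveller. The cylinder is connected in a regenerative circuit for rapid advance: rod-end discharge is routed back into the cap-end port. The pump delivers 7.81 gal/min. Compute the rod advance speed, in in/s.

In regeneration the rod-end outflow joins the pump flow into the cap end, so the net volume the pump must supply per unit advance equals the rod cross-section area.
Rod cross-section A_rod = π/4 × (1.67 in)² = 2.190 in^2
v = Q_pump / A_rod

v ≈ 13.7 in/s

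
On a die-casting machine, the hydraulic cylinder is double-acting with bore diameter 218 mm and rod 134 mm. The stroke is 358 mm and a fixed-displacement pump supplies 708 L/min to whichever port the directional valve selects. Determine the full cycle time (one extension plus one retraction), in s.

Cap-side area A_cap = π/4 × (218 mm)² = 37330 mm^2
Rod-side annular area A_ann = π/4 × (218² − 134²) = 23220 mm^2
t_ext = A_cap·L/Q = 1.132 s
t_ret = A_ann·L/Q = 0.7046 s
t_cycle = t_ext + t_ret

t ≈ 1.84 s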